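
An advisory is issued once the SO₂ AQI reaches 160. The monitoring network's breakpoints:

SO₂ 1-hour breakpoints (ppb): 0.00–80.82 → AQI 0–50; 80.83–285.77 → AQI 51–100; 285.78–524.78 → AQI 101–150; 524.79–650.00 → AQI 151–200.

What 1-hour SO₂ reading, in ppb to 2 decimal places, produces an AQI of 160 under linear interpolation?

AQI 160 lies in the 151–200 band, which corresponds to 524.79–650.00 ppb.
C = 524.79 + (160−151)×(650.00−524.79)/(200−151) = 524.79 + 9×125.21/49 ≈ 547.7878 ppb → 547.79 ppb to 2 dp.

547.79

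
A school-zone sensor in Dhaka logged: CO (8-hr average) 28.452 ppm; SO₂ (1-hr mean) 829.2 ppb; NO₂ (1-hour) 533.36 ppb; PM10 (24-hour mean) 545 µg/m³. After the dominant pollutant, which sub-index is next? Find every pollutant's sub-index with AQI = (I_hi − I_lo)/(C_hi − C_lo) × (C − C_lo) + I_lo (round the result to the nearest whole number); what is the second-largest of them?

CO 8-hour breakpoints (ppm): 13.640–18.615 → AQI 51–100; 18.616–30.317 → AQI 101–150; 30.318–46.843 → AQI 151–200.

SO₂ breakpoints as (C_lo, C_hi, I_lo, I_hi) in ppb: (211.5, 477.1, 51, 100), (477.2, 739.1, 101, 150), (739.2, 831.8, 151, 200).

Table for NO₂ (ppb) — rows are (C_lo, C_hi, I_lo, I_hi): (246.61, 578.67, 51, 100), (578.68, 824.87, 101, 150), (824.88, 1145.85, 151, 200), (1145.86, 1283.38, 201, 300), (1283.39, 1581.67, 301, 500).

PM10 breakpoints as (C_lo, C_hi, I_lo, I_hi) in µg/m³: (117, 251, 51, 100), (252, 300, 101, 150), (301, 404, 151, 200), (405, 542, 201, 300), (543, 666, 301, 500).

CO: row 18.616–30.317 (AQI 101–150). (150−101)·(28.452−18.616)/(30.317−18.616) + 101 = 49·9.836/11.701 + 101 ≈ 142.19 → 142.
SO₂: 829.2 ∈ [739.2, 831.8] ↔ index [151, 200].
151 + (829.2−739.2)·(200−151)/(831.8−739.2) = 151 + 90.0·49/92.6 ≈ 198.62, so AQI = 199.
NO₂: 533.36 lies in 246.61–578.67, so I_lo=51, I_hi=100, C_lo=246.61, C_hi=578.67.
(100−51)/(578.67−246.61) × (533.36−246.61) + 51 = 49/332.06 × 286.75 + 51 ≈ 93.31 → 93.
PM10 545: bracket 543–666 → index 301–500; slope 199/123, offset 2.
AQI = 301 + 199/123·2 ≈ 304.24 ⇒ 304.
Sub-indices: CO→142, SO₂→199, NO₂→93, PM10→304. Ranked high→low: 304, 199, 142, 93. Second-highest sub-index = 199.

199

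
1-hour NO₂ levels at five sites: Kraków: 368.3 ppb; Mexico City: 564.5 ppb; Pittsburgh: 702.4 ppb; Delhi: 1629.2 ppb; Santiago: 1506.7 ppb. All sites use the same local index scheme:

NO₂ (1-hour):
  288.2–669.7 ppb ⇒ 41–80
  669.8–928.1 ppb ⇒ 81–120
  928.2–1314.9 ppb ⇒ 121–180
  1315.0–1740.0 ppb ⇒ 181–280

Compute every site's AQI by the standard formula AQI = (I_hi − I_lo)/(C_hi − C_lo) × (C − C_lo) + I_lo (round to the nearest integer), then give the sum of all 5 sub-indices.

684

Kraków: 368.3 ∈ [288.2, 669.7] ↔ index [41, 80].
41 + (368.3−288.2)·(80−41)/(669.7−288.2) = 41 + 80.1·39/381.5 ≈ 49.19, so AQI = 49.
Mexico City 564.5: bracket 288.2–669.7 → index 41–80; slope 39/381.5, offset 276.3.
AQI = 41 + 39/381.5·276.3 ≈ 69.25 ⇒ 69.
Pittsburgh: 702.4 ∈ [669.8, 928.1] ↔ index [81, 120].
81 + (702.4−669.8)·(120−81)/(928.1−669.8) = 81 + 32.6·39/258.3 ≈ 85.92, so AQI = 86.
Delhi: row 1315.0–1740.0 (AQI 181–280). (280−181)·(1629.2−1315.0)/(1740.0−1315.0) + 181 = 99·314.2/425.0 + 181 ≈ 254.19 → 254.
Santiago 1506.7: bracket 1315.0–1740.0 → index 181–280; slope 99/425.0, offset 191.7.
AQI = 181 + 99/425.0·191.7 ≈ 225.65 ⇒ 226.
AQIs: Kraków=49, Mexico City=69, Pittsburgh=86, Delhi=254, Santiago=226. Sum = 49 + 69 + 86 + 254 + 226 = 684.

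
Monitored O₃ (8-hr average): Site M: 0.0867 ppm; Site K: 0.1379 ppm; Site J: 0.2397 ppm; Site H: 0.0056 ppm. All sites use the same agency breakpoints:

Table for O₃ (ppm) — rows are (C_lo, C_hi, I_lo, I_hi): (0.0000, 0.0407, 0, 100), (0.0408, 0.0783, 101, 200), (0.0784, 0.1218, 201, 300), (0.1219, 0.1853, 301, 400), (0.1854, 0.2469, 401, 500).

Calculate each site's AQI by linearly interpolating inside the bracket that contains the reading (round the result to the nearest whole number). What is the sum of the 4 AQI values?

Site M 0.0867: bracket 0.0784–0.1218 → index 201–300; slope 99/0.0434, offset 0.0083.
AQI = 201 + 99/0.0434·0.0083 ≈ 219.93 ⇒ 220.
Site K: 0.1379 lies in 0.1219–0.1853, so I_lo=301, I_hi=400, C_lo=0.1219, C_hi=0.1853.
(400−301)/(0.1853−0.1219) × (0.1379−0.1219) + 301 = 99/0.0634 × 0.0160 + 301 ≈ 325.98 → 326.
Site J: row 0.1854–0.2469 (AQI 401–500). (500−401)·(0.2397−0.1854)/(0.2469−0.1854) + 401 = 99·0.0543/0.0615 + 401 ≈ 488.41 → 488.
Site H 0.0056: bracket 0.0000–0.0407 → index 0–100; slope 100/0.0407, offset 0.0056.
AQI = 0 + 100/0.0407·0.0056 ≈ 13.76 ⇒ 14.
AQIs: Site M=220, Site K=326, Site J=488, Site H=14. Sum = 220 + 326 + 488 + 14 = 1048.

1048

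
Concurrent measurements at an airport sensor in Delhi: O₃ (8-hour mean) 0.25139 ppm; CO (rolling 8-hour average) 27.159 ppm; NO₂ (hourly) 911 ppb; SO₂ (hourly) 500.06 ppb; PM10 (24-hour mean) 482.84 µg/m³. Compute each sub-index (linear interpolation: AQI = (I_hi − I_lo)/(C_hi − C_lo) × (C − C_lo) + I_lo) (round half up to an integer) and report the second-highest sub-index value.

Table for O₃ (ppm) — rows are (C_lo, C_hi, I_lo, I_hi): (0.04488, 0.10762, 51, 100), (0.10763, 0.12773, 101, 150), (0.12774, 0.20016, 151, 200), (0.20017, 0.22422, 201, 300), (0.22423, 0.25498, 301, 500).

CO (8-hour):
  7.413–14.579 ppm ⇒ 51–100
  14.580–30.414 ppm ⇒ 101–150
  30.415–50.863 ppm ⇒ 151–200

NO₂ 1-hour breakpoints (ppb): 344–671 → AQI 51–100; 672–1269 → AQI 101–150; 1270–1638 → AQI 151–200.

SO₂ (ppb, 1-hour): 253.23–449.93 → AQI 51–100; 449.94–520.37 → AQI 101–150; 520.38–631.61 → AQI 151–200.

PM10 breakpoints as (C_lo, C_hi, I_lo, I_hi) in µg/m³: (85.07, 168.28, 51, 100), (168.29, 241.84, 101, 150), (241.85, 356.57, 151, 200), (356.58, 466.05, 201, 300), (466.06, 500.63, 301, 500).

O₃: 0.25139 lies in 0.22423–0.25498, so I_lo=301, I_hi=500, C_lo=0.22423, C_hi=0.25498.
(500−301)/(0.25498−0.22423) × (0.25139−0.22423) + 301 = 199/0.03075 × 0.02716 + 301 ≈ 476.77 → 477.
CO: row 14.580–30.414 (AQI 101–150). (150−101)·(27.159−14.580)/(30.414−14.580) + 101 = 49·12.579/15.834 + 101 ≈ 139.93 → 140.
NO₂ 911: bracket 672–1269 → index 101–150; slope 49/597, offset 239.
AQI = 101 + 49/597·239 ≈ 120.62 ⇒ 121.
SO₂: row 449.94–520.37 (AQI 101–150). (150−101)·(500.06−449.94)/(520.37−449.94) + 101 = 49·50.12/70.43 + 101 ≈ 135.87 → 136.
PM10 482.84: bracket 466.06–500.63 → index 301–500; slope 199/34.57, offset 16.78.
AQI = 301 + 199/34.57·16.78 ≈ 397.59 ⇒ 398.
Sub-indices: O₃→477, CO→140, NO₂→121, SO₂→136, PM10→398. Ranked high→low: 477, 398, 140, 136, 121. Second-highest sub-index = 398.

398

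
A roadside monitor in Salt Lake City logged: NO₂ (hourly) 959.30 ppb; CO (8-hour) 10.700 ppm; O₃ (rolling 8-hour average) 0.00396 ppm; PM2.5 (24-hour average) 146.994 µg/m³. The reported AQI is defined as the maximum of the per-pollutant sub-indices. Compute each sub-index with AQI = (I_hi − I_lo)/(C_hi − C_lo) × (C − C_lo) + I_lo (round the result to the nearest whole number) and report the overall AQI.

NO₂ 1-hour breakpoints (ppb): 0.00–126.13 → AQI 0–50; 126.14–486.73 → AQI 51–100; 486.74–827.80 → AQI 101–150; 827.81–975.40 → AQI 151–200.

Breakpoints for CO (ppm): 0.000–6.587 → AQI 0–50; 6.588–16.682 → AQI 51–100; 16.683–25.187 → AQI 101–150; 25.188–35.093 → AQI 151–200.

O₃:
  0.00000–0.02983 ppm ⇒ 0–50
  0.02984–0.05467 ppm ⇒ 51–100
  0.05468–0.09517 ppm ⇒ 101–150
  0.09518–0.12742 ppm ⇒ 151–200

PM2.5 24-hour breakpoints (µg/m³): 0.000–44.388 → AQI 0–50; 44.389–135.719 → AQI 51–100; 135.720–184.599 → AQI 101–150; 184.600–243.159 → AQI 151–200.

NO₂: row 827.81–975.40 (AQI 151–200). (200−151)·(959.30−827.81)/(975.40−827.81) + 151 = 49·131.49/147.59 + 151 ≈ 194.65 → 195.
CO: 10.700 ∈ [6.588, 16.682] ↔ index [51, 100].
51 + (10.700−6.588)·(100−51)/(16.682−6.588) = 51 + 4.112·49/10.094 ≈ 70.96, so AQI = 71.
O₃ 0.00396: bracket 0.00000–0.02983 → index 0–50; slope 50/0.02983, offset 0.00396.
AQI = 0 + 50/0.02983·0.00396 ≈ 6.64 ⇒ 7.
PM2.5: 146.994 ∈ [135.720, 184.599] ↔ index [101, 150].
101 + (146.994−135.720)·(150−101)/(184.599−135.720) = 101 + 11.274·49/48.879 ≈ 112.30, so AQI = 112.
Sub-indices: NO₂→195, CO→71, O₃→7, PM2.5→112. Overall AQI = max = 195; dominant pollutant is NO₂.

195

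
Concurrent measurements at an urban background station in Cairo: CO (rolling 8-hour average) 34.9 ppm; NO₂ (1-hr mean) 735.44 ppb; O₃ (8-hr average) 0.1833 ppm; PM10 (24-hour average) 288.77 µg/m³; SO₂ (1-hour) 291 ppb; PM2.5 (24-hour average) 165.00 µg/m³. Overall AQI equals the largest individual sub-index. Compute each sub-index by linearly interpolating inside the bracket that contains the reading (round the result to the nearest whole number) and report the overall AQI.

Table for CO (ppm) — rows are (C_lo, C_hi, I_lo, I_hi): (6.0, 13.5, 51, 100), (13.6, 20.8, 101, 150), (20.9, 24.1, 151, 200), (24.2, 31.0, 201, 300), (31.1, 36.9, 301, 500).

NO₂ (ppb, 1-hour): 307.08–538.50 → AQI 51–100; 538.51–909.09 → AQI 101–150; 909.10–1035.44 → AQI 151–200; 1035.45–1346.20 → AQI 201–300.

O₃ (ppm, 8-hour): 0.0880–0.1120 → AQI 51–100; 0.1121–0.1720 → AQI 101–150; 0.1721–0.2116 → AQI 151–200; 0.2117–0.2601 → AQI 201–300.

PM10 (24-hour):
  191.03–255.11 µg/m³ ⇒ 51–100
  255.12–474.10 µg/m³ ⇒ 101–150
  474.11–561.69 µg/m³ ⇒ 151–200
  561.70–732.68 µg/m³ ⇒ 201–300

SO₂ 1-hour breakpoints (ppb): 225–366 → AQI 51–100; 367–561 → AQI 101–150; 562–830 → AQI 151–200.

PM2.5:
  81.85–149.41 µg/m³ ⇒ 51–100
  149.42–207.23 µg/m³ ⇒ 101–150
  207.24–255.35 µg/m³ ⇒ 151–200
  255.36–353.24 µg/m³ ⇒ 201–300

CO 34.9: bracket 31.1–36.9 → index 301–500; slope 199/5.8, offset 3.8.
AQI = 301 + 199/5.8·3.8 ≈ 431.38 ⇒ 431.
NO₂: row 538.51–909.09 (AQI 101–150). (150−101)·(735.44−538.51)/(909.09−538.51) + 101 = 49·196.93/370.58 + 101 ≈ 127.04 → 127.
O₃ 0.1833: bracket 0.1721–0.2116 → index 151–200; slope 49/0.0395, offset 0.0112.
AQI = 151 + 49/0.0395·0.0112 ≈ 164.89 ⇒ 165.
PM10: row 255.12–474.10 (AQI 101–150). (150−101)·(288.77−255.12)/(474.10−255.12) + 101 = 49·33.65/218.98 + 101 ≈ 108.53 → 109.
SO₂: 291 lies in 225–366, so I_lo=51, I_hi=100, C_lo=225, C_hi=366.
(100−51)/(366−225) × (291−225) + 51 = 49/141 × 66 + 51 ≈ 73.94 → 74.
PM2.5: 165.00 lies in 149.42–207.23, so I_lo=101, I_hi=150, C_lo=149.42, C_hi=207.23.
(150−101)/(207.23−149.42) × (165.00−149.42) + 101 = 49/57.81 × 15.58 + 101 ≈ 114.21 → 114.
Sub-indices: CO→431, NO₂→127, O₃→165, PM10→109, SO₂→74, PM2.5→114. Overall AQI = max = 431; dominant pollutant is CO.

431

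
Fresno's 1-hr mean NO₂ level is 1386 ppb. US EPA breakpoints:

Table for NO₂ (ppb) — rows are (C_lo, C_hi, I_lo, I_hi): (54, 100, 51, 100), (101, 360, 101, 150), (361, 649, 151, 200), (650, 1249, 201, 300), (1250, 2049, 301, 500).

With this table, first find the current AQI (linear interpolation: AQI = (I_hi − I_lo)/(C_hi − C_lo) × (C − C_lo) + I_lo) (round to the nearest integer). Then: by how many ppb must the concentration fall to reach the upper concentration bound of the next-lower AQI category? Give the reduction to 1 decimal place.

137.0

NO₂: 1386 lies in 1250–2049, so I_lo=301, I_hi=500, C_lo=1250, C_hi=2049.
(500−301)/(2049−1250) × (1386−1250) + 301 = 199/799 × 136 + 301 ≈ 334.87 → 335.
Current AQI 335 is in the Hazardous range (301–500). The next-lower category tops out at AQI 300, whose upper concentration bound is 1249 ppb.
Reduction needed = 1386 − 1249 = 137.0 ppb.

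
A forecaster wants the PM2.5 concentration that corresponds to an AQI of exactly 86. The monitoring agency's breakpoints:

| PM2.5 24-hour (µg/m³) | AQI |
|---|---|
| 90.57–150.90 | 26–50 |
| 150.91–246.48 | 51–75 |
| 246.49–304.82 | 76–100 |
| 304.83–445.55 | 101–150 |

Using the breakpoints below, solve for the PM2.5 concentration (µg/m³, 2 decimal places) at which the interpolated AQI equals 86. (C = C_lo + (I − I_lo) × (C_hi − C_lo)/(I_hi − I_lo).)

270.79

AQI 86 lies in the 76–100 band, which corresponds to 246.49–304.82 µg/m³.
C = 246.49 + (86−76)×(304.82−246.49)/(100−76) = 246.49 + 10×58.33/24 ≈ 270.7942 µg/m³ → 270.79 µg/m³ to 2 dp.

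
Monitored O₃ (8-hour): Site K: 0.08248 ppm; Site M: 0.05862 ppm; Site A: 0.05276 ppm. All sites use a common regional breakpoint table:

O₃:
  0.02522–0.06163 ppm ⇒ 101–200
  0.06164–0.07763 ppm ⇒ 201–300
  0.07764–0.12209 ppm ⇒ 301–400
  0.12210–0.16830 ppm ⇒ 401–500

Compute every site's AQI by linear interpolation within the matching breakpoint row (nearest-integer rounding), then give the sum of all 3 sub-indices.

680

Site K: row 0.07764–0.12209 (AQI 301–400). (400−301)·(0.08248−0.07764)/(0.12209−0.07764) + 301 = 99·0.00484/0.04445 + 301 ≈ 311.78 → 312.
Site M: 0.05862 ∈ [0.02522, 0.06163] ↔ index [101, 200].
101 + (0.05862−0.02522)·(200−101)/(0.06163−0.02522) = 101 + 0.03340·99/0.03641 ≈ 191.82, so AQI = 192.
Site A: row 0.02522–0.06163 (AQI 101–200). (200−101)·(0.05276−0.02522)/(0.06163−0.02522) + 101 = 99·0.02754/0.03641 + 101 ≈ 175.88 → 176.
AQIs: Site K=312, Site M=192, Site A=176. Sum = 312 + 192 + 176 = 680.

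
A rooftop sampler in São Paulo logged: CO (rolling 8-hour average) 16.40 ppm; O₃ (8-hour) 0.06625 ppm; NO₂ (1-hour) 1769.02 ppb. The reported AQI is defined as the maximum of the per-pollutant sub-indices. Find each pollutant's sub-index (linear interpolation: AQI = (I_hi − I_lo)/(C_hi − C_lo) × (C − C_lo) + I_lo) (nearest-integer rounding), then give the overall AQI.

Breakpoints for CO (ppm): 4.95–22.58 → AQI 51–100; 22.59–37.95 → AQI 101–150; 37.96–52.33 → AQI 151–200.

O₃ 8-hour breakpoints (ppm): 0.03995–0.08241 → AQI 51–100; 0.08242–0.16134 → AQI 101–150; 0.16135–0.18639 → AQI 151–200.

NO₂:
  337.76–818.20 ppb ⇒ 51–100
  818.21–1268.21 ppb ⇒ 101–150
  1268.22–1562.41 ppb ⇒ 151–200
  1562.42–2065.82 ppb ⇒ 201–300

CO 16.40: bracket 4.95–22.58 → index 51–100; slope 49/17.63, offset 11.45.
AQI = 51 + 49/17.63·11.45 ≈ 82.82 ⇒ 83.
O₃: row 0.03995–0.08241 (AQI 51–100). (100−51)·(0.06625−0.03995)/(0.08241−0.03995) + 51 = 49·0.02630/0.04246 + 51 ≈ 81.35 → 81.
NO₂: 1769.02 ∈ [1562.42, 2065.82] ↔ index [201, 300].
201 + (1769.02−1562.42)·(300−201)/(2065.82−1562.42) = 201 + 206.60·99/503.40 ≈ 241.63, so AQI = 242.
Sub-indices: CO→83, O₃→81, NO₂→242. Overall AQI = max = 242; dominant pollutant is NO₂.

242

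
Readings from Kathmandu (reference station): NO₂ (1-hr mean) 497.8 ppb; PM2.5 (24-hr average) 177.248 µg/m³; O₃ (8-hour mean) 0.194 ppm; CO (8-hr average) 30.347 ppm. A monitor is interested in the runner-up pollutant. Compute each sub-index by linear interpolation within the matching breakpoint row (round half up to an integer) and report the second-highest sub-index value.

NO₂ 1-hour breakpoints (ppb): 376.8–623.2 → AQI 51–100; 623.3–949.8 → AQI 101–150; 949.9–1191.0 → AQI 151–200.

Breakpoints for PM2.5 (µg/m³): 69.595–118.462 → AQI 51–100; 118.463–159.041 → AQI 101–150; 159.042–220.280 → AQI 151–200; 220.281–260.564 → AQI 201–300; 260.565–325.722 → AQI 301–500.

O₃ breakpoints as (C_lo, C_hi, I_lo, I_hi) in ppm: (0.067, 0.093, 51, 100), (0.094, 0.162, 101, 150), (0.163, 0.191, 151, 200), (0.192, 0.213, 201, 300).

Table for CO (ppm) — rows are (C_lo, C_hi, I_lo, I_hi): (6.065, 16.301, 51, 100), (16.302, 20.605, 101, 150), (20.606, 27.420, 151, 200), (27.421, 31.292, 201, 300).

210

NO₂ 497.8: bracket 376.8–623.2 → index 51–100; slope 49/246.4, offset 121.0.
AQI = 51 + 49/246.4·121.0 ≈ 75.06 ⇒ 75.
PM2.5: row 159.042–220.280 (AQI 151–200). (200−151)·(177.248−159.042)/(220.280−159.042) + 151 = 49·18.206/61.238 + 151 ≈ 165.57 → 166.
O₃: 0.194 ∈ [0.192, 0.213] ↔ index [201, 300].
201 + (0.194−0.192)·(300−201)/(0.213−0.192) = 201 + 0.002·99/0.021 ≈ 210.43, so AQI = 210.
CO: row 27.421–31.292 (AQI 201–300). (300−201)·(30.347−27.421)/(31.292−27.421) + 201 = 99·2.926/3.871 + 201 ≈ 275.83 → 276.
Sub-indices: NO₂→75, PM2.5→166, O₃→210, CO→276. Ranked high→low: 276, 210, 166, 75. Second-highest sub-index = 210.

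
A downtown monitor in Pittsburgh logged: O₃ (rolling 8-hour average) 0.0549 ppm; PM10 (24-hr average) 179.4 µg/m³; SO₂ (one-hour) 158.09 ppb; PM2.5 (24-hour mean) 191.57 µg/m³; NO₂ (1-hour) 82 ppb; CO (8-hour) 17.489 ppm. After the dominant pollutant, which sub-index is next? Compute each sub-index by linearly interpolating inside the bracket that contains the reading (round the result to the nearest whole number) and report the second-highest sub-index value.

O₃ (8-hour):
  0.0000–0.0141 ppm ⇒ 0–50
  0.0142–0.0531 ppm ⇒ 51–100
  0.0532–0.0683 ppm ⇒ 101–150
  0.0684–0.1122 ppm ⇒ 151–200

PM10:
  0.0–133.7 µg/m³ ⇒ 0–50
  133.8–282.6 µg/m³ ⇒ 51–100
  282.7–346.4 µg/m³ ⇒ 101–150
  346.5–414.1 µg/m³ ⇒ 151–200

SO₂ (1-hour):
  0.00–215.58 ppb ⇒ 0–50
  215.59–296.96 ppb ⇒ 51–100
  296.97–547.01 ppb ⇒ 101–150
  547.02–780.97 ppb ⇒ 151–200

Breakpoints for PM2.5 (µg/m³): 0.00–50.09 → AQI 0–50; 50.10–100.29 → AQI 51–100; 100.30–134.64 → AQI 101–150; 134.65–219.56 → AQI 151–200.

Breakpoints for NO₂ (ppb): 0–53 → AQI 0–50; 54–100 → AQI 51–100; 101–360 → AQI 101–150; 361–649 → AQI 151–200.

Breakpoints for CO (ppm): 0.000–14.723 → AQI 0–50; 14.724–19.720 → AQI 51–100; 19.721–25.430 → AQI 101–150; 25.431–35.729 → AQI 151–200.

O₃: 0.0549 ∈ [0.0532, 0.0683] ↔ index [101, 150].
101 + (0.0549−0.0532)·(150−101)/(0.0683−0.0532) = 101 + 0.0017·49/0.0151 ≈ 106.52, so AQI = 107.
PM10 179.4: bracket 133.8–282.6 → index 51–100; slope 49/148.8, offset 45.6.
AQI = 51 + 49/148.8·45.6 ≈ 66.02 ⇒ 66.
SO₂: 158.09 lies in 0.00–215.58, so I_lo=0, I_hi=50, C_lo=0.00, C_hi=215.58.
(50−0)/(215.58−0.00) × (158.09−0.00) + 0 = 50/215.58 × 158.09 + 0 ≈ 36.67 → 37.
PM2.5: 191.57 lies in 134.65–219.56, so I_lo=151, I_hi=200, C_lo=134.65, C_hi=219.56.
(200−151)/(219.56−134.65) × (191.57−134.65) + 151 = 49/84.91 × 56.92 + 151 ≈ 183.85 → 184.
NO₂: 82 ∈ [54, 100] ↔ index [51, 100].
51 + (82−54)·(100−51)/(100−54) = 51 + 28·49/46 ≈ 80.83, so AQI = 81.
CO: 17.489 ∈ [14.724, 19.720] ↔ index [51, 100].
51 + (17.489−14.724)·(100−51)/(19.720−14.724) = 51 + 2.765·49/4.996 ≈ 78.12, so AQI = 78.
Sub-indices: O₃→107, PM10→66, SO₂→37, PM2.5→184, NO₂→81, CO→78. Ranked high→low: 184, 107, 81, 78, 66, 37. Second-highest sub-index = 107.

107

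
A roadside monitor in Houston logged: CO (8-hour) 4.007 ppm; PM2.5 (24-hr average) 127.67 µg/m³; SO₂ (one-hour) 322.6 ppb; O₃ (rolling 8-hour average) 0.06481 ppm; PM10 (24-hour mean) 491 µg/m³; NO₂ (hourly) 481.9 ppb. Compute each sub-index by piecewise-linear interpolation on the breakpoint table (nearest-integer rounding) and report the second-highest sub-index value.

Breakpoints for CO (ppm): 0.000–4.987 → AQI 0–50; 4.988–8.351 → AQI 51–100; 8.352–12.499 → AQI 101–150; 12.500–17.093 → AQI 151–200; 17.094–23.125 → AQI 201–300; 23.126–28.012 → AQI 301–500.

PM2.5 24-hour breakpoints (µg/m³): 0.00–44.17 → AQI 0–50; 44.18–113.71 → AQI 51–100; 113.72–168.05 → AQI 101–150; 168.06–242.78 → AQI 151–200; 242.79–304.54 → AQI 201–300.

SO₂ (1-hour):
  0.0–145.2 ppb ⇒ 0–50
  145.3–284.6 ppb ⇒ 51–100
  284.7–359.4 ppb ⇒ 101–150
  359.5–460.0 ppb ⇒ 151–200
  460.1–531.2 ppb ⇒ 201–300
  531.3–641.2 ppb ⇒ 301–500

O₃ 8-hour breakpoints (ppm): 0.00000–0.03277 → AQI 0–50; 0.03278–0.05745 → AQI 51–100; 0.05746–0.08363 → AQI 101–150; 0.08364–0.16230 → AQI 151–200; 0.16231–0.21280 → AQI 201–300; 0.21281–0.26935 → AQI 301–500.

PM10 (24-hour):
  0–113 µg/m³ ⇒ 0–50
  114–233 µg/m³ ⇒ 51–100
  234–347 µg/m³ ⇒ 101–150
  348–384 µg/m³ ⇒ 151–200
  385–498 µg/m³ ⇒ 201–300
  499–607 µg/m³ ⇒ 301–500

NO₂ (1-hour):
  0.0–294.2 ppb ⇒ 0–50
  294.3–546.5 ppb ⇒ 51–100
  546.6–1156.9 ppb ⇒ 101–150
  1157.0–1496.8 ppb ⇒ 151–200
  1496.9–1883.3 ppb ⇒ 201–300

CO: 4.007 lies in 0.000–4.987, so I_lo=0, I_hi=50, C_lo=0.000, C_hi=4.987.
(50−0)/(4.987−0.000) × (4.007−0.000) + 0 = 50/4.987 × 4.007 + 0 ≈ 40.17 → 40.
PM2.5: 127.67 ∈ [113.72, 168.05] ↔ index [101, 150].
101 + (127.67−113.72)·(150−101)/(168.05−113.72) = 101 + 13.95·49/54.33 ≈ 113.58, so AQI = 114.
SO₂: 322.6 lies in 284.7–359.4, so I_lo=101, I_hi=150, C_lo=284.7, C_hi=359.4.
(150−101)/(359.4−284.7) × (322.6−284.7) + 101 = 49/74.7 × 37.9 + 101 ≈ 125.86 → 126.
O₃: 0.06481 ∈ [0.05746, 0.08363] ↔ index [101, 150].
101 + (0.06481−0.05746)·(150−101)/(0.08363−0.05746) = 101 + 0.00735·49/0.02617 ≈ 114.76, so AQI = 115.
PM10 491: bracket 385–498 → index 201–300; slope 99/113, offset 106.
AQI = 201 + 99/113·106 ≈ 293.87 ⇒ 294.
NO₂: 481.9 lies in 294.3–546.5, so I_lo=51, I_hi=100, C_lo=294.3, C_hi=546.5.
(100−51)/(546.5−294.3) × (481.9−294.3) + 51 = 49/252.2 × 187.6 + 51 ≈ 87.45 → 87.
Sub-indices: CO→40, PM2.5→114, SO₂→126, O₃→115, PM10→294, NO₂→87. Ranked high→low: 294, 126, 115, 114, 87, 40. Second-highest sub-index = 126.

126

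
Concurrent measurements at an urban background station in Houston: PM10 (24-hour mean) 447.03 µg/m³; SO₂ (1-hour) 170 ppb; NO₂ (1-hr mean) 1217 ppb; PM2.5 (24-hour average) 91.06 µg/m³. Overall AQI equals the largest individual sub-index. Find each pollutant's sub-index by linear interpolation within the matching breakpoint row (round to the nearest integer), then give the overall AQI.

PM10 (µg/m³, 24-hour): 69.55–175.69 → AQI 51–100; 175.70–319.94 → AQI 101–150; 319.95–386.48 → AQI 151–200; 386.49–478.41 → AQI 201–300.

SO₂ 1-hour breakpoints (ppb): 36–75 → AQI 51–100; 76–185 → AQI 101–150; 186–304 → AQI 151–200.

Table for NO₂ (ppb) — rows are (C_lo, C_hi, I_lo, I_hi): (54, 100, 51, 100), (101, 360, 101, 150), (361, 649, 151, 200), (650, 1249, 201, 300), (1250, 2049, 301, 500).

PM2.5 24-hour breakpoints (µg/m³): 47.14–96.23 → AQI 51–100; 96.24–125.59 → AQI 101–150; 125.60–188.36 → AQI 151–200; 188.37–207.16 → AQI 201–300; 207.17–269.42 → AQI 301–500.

PM10: row 386.49–478.41 (AQI 201–300). (300−201)·(447.03−386.49)/(478.41−386.49) + 201 = 99·60.54/91.92 + 201 ≈ 266.20 → 266.
SO₂: row 76–185 (AQI 101–150). (150−101)·(170−76)/(185−76) + 101 = 49·94/109 + 101 ≈ 143.26 → 143.
NO₂: 1217 ∈ [650, 1249] ↔ index [201, 300].
201 + (1217−650)·(300−201)/(1249−650) = 201 + 567·99/599 ≈ 294.71, so AQI = 295.
PM2.5: 91.06 ∈ [47.14, 96.23] ↔ index [51, 100].
51 + (91.06−47.14)·(100−51)/(96.23−47.14) = 51 + 43.92·49/49.09 ≈ 94.84, so AQI = 95.
Sub-indices: PM10→266, SO₂→143, NO₂→295, PM2.5→95. Overall AQI = max = 295; dominant pollutant is NO₂.

295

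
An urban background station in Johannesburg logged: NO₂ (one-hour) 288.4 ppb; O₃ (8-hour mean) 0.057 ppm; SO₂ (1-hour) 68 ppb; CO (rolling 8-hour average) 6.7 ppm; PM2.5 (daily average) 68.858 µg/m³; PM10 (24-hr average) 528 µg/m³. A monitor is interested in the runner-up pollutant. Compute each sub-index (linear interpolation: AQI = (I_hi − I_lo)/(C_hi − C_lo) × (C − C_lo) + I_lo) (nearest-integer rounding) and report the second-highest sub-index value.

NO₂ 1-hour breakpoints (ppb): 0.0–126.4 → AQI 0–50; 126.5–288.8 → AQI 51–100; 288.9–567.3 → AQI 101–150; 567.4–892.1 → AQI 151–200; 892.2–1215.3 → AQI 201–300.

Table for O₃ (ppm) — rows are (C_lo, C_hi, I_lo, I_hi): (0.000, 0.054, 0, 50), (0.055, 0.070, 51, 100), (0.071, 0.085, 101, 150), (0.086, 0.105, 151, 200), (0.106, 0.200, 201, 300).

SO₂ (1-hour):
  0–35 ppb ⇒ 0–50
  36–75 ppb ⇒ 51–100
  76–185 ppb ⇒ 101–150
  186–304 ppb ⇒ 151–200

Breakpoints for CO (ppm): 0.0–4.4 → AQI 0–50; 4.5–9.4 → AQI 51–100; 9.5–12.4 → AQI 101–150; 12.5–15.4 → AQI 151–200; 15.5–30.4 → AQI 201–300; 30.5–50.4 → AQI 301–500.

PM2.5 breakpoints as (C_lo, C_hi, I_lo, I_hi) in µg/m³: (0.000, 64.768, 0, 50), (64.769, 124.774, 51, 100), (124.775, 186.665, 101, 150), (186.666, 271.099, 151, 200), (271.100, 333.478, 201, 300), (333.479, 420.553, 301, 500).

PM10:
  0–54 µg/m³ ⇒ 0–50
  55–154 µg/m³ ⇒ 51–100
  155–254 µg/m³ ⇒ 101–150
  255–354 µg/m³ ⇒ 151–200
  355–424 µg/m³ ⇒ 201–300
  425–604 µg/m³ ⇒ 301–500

NO₂ 288.4: bracket 126.5–288.8 → index 51–100; slope 49/162.3, offset 161.9.
AQI = 51 + 49/162.3·161.9 ≈ 99.88 ⇒ 100.
O₃: 0.057 lies in 0.055–0.070, so I_lo=51, I_hi=100, C_lo=0.055, C_hi=0.070.
(100−51)/(0.070−0.055) × (0.057−0.055) + 51 = 49/0.015 × 0.002 + 51 ≈ 57.53 → 58.
SO₂: row 36–75 (AQI 51–100). (100−51)·(68−36)/(75−36) + 51 = 49·32/39 + 51 ≈ 91.21 → 91.
CO: 6.7 lies in 4.5–9.4, so I_lo=51, I_hi=100, C_lo=4.5, C_hi=9.4.
(100−51)/(9.4−4.5) × (6.7−4.5) + 51 = 49/4.9 × 2.2 + 51 ≈ 73.00 → 73.
PM2.5: row 64.769–124.774 (AQI 51–100). (100−51)·(68.858−64.769)/(124.774−64.769) + 51 = 49·4.089/60.005 + 51 ≈ 54.34 → 54.
PM10: 528 lies in 425–604, so I_lo=301, I_hi=500, C_lo=425, C_hi=604.
(500−301)/(604−425) × (528−425) + 301 = 199/179 × 103 + 301 ≈ 415.51 → 416.
Sub-indices: NO₂→100, O₃→58, SO₂→91, CO→73, PM2.5→54, PM10→416. Ranked high→low: 416, 100, 91, 73, 58, 54. Second-highest sub-index = 100.

100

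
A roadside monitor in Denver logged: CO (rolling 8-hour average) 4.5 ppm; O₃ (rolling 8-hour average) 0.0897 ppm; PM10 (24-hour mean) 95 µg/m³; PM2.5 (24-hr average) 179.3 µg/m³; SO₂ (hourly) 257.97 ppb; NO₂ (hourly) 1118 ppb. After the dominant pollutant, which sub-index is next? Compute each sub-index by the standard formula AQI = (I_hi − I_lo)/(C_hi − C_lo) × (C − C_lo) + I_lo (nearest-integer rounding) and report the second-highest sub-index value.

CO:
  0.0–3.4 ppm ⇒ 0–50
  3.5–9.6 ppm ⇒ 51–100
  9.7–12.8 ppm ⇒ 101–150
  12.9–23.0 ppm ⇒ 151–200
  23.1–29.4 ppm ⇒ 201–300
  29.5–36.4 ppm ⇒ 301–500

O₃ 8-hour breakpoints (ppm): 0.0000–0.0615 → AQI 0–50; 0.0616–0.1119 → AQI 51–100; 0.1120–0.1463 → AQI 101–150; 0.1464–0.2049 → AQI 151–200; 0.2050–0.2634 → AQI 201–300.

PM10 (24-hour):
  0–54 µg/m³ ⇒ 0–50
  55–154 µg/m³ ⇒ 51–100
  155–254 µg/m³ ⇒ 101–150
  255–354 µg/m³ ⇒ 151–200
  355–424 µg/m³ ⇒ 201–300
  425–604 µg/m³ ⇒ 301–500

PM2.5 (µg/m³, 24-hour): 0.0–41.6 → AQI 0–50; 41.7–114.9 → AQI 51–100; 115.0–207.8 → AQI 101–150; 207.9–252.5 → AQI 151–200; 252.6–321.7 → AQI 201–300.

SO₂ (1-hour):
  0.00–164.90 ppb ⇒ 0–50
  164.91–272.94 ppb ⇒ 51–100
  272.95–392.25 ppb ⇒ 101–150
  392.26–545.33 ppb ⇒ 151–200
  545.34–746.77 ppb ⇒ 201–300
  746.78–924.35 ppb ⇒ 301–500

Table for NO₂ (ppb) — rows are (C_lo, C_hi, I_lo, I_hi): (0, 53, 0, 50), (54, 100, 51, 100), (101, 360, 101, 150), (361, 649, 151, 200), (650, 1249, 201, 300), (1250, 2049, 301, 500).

135

CO 4.5: bracket 3.5–9.6 → index 51–100; slope 49/6.1, offset 1.0.
AQI = 51 + 49/6.1·1.0 ≈ 59.03 ⇒ 59.
O₃: 0.0897 lies in 0.0616–0.1119, so I_lo=51, I_hi=100, C_lo=0.0616, C_hi=0.1119.
(100−51)/(0.1119−0.0616) × (0.0897−0.0616) + 51 = 49/0.0503 × 0.0281 + 51 ≈ 78.37 → 78.
PM10: 95 ∈ [55, 154] ↔ index [51, 100].
51 + (95−55)·(100−51)/(154−55) = 51 + 40·49/99 ≈ 70.80, so AQI = 71.
PM2.5: row 115.0–207.8 (AQI 101–150). (150−101)·(179.3−115.0)/(207.8−115.0) + 101 = 49·64.3/92.8 + 101 ≈ 134.95 → 135.
SO₂ 257.97: bracket 164.91–272.94 → index 51–100; slope 49/108.03, offset 93.06.
AQI = 51 + 49/108.03·93.06 ≈ 93.21 ⇒ 93.
NO₂: 1118 ∈ [650, 1249] ↔ index [201, 300].
201 + (1118−650)·(300−201)/(1249−650) = 201 + 468·99/599 ≈ 278.35, so AQI = 278.
Sub-indices: CO→59, O₃→78, PM10→71, PM2.5→135, SO₂→93, NO₂→278. Ranked high→low: 278, 135, 93, 78, 71, 59. Second-highest sub-index = 135.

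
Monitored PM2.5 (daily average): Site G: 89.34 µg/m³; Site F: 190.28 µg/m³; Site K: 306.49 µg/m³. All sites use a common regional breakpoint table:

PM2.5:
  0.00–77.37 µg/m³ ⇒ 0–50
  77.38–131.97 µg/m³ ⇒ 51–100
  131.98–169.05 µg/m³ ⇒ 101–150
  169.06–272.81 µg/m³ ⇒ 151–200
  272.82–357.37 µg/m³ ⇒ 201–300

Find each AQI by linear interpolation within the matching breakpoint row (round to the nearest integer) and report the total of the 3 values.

463

Site G: 89.34 lies in 77.38–131.97, so I_lo=51, I_hi=100, C_lo=77.38, C_hi=131.97.
(100−51)/(131.97−77.38) × (89.34−77.38) + 51 = 49/54.59 × 11.96 + 51 ≈ 61.74 → 62.
Site F 190.28: bracket 169.06–272.81 → index 151–200; slope 49/103.75, offset 21.22.
AQI = 151 + 49/103.75·21.22 ≈ 161.02 ⇒ 161.
Site K: 306.49 ∈ [272.82, 357.37] ↔ index [201, 300].
201 + (306.49−272.82)·(300−201)/(357.37−272.82) = 201 + 33.67·99/84.55 ≈ 240.42, so AQI = 240.
AQIs: Site G=62, Site F=161, Site K=240. Sum = 62 + 161 + 240 = 463.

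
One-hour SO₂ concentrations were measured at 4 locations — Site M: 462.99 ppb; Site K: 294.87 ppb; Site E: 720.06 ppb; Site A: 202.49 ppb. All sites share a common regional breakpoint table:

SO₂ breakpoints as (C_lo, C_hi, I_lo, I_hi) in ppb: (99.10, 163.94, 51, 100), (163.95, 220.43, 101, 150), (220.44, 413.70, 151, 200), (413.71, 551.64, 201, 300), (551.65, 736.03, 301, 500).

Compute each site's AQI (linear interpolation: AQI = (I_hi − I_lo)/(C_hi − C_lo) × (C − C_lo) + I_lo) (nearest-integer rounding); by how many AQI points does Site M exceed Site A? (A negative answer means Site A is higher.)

102

Site M: row 413.71–551.64 (AQI 201–300). (300−201)·(462.99−413.71)/(551.64−413.71) + 201 = 99·49.28/137.93 + 201 ≈ 236.37 → 236.
Site K: 294.87 ∈ [220.44, 413.70] ↔ index [151, 200].
151 + (294.87−220.44)·(200−151)/(413.70−220.44) = 151 + 74.43·49/193.26 ≈ 169.87, so AQI = 170.
Site E: row 551.65–736.03 (AQI 301–500). (500−301)·(720.06−551.65)/(736.03−551.65) + 301 = 199·168.41/184.38 + 301 ≈ 482.76 → 483.
Site A: row 163.95–220.43 (AQI 101–150). (150−101)·(202.49−163.95)/(220.43−163.95) + 101 = 49·38.54/56.48 + 101 ≈ 134.44 → 134.
AQIs: Site M=236, Site K=170, Site E=483, Site A=134. Site M (236) − Site A (134) = 102.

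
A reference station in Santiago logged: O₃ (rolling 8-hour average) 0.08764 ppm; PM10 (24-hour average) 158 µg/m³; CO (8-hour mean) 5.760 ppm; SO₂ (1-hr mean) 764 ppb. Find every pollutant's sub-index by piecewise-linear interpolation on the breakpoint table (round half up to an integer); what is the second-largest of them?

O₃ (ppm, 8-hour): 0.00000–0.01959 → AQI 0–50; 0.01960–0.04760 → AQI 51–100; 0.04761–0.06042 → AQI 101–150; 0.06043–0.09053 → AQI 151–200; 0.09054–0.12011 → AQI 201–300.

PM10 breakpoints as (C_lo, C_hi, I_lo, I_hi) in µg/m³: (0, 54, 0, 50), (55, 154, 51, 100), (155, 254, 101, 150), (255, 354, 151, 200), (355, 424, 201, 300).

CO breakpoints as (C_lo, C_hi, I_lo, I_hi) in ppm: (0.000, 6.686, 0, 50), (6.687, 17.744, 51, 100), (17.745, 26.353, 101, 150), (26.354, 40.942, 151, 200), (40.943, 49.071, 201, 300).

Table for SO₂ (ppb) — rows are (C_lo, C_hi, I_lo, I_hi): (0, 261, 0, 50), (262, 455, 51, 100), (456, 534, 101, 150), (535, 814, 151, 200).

191

O₃: row 0.06043–0.09053 (AQI 151–200). (200−151)·(0.08764−0.06043)/(0.09053−0.06043) + 151 = 49·0.02721/0.03010 + 151 ≈ 195.30 → 195.
PM10: 158 ∈ [155, 254] ↔ index [101, 150].
101 + (158−155)·(150−101)/(254−155) = 101 + 3·49/99 ≈ 102.48, so AQI = 102.
CO 5.760: bracket 0.000–6.686 → index 0–50; slope 50/6.686, offset 5.760.
AQI = 0 + 50/6.686·5.760 ≈ 43.08 ⇒ 43.
SO₂: row 535–814 (AQI 151–200). (200−151)·(764−535)/(814−535) + 151 = 49·229/279 + 151 ≈ 191.22 → 191.
Sub-indices: O₃→195, PM10→102, CO→43, SO₂→191. Ranked high→low: 195, 191, 102, 43. Second-highest sub-index = 191.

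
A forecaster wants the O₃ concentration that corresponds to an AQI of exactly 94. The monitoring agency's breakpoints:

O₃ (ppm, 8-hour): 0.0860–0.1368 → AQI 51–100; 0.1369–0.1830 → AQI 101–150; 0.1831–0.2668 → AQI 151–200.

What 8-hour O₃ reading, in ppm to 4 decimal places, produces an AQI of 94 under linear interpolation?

AQI 94 lies in the 51–100 band, which corresponds to 0.0860–0.1368 ppm.
C = 0.0860 + (94−51)×(0.1368−0.0860)/(100−51) = 0.0860 + 43×0.0508/49 ≈ 0.130580 ppm → 0.1306 ppm to 4 dp.

0.1306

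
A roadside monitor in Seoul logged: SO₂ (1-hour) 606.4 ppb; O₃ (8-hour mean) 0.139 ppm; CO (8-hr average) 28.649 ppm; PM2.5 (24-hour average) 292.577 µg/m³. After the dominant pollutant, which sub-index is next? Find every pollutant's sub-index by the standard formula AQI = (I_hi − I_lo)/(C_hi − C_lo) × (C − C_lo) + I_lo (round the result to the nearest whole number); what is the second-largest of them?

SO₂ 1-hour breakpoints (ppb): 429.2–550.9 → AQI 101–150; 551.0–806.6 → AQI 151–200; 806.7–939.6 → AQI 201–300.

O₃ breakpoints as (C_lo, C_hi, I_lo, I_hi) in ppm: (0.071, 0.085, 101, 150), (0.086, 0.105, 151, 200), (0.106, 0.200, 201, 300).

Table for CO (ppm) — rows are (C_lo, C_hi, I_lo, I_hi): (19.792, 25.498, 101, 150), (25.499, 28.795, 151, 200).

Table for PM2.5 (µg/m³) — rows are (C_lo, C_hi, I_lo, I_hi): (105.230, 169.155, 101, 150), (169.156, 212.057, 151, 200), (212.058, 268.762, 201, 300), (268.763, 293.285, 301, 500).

SO₂: 606.4 lies in 551.0–806.6, so I_lo=151, I_hi=200, C_lo=551.0, C_hi=806.6.
(200−151)/(806.6−551.0) × (606.4−551.0) + 151 = 49/255.6 × 55.4 + 151 ≈ 161.62 → 162.
O₃: 0.139 lies in 0.106–0.200, so I_lo=201, I_hi=300, C_lo=0.106, C_hi=0.200.
(300−201)/(0.200−0.106) × (0.139−0.106) + 201 = 99/0.094 × 0.033 + 201 ≈ 235.76 → 236.
CO: 28.649 ∈ [25.499, 28.795] ↔ index [151, 200].
151 + (28.649−25.499)·(200−151)/(28.795−25.499) = 151 + 3.150·49/3.296 ≈ 197.83, so AQI = 198.
PM2.5: 292.577 lies in 268.763–293.285, so I_lo=301, I_hi=500, C_lo=268.763, C_hi=293.285.
(500−301)/(293.285−268.763) × (292.577−268.763) + 301 = 199/24.522 × 23.814 + 301 ≈ 494.25 → 494.
Sub-indices: SO₂→162, O₃→236, CO→198, PM2.5→494. Ranked high→low: 494, 236, 198, 162. Second-highest sub-index = 236.

236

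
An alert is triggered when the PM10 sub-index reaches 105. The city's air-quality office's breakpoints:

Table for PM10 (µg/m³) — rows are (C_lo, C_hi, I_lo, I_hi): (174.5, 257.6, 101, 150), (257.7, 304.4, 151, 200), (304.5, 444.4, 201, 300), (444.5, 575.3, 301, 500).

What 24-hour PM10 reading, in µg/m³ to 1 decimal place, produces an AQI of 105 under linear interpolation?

181.3

AQI 105 lies in the 101–150 band, which corresponds to 174.5–257.6 µg/m³.
C = 174.5 + (105−101)×(257.6−174.5)/(150−101) = 174.5 + 4×83.1/49 ≈ 181.284 µg/m³ → 181.3 µg/m³ to 1 dp.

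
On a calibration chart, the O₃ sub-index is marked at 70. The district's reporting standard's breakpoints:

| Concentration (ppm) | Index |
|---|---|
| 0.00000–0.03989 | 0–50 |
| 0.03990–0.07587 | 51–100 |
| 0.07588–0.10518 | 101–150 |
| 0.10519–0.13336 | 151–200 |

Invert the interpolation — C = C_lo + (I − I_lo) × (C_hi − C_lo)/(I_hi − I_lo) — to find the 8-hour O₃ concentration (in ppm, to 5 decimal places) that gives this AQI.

0.05385

AQI 70 lies in the 51–100 band, which corresponds to 0.03990–0.07587 ppm.
C = 0.03990 + (70−51)×(0.07587−0.03990)/(100−51) = 0.03990 + 19×0.03597/49 ≈ 0.0538476 ppm → 0.05385 ppm to 5 dp.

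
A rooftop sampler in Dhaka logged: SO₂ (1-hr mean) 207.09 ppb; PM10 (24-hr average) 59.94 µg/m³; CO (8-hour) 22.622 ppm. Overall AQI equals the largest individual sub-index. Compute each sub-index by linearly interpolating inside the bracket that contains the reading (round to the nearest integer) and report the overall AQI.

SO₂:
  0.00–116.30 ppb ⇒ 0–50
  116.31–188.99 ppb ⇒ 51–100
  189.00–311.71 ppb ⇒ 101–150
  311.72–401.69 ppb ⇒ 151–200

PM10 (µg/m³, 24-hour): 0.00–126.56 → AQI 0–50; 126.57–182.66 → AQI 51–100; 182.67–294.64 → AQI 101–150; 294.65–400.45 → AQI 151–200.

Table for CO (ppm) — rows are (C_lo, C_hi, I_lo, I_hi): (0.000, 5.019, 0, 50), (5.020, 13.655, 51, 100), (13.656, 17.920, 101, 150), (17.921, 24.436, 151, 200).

186

SO₂ 207.09: bracket 189.00–311.71 → index 101–150; slope 49/122.71, offset 18.09.
AQI = 101 + 49/122.71·18.09 ≈ 108.22 ⇒ 108.
PM10: 59.94 ∈ [0.00, 126.56] ↔ index [0, 50].
0 + (59.94−0.00)·(50−0)/(126.56−0.00) = 0 + 59.94·50/126.56 ≈ 23.68, so AQI = 24.
CO: 22.622 lies in 17.921–24.436, so I_lo=151, I_hi=200, C_lo=17.921, C_hi=24.436.
(200−151)/(24.436−17.921) × (22.622−17.921) + 151 = 49/6.515 × 4.701 + 151 ≈ 186.36 → 186.
Sub-indices: SO₂→108, PM10→24, CO→186. Overall AQI = max = 186; dominant pollutant is CO.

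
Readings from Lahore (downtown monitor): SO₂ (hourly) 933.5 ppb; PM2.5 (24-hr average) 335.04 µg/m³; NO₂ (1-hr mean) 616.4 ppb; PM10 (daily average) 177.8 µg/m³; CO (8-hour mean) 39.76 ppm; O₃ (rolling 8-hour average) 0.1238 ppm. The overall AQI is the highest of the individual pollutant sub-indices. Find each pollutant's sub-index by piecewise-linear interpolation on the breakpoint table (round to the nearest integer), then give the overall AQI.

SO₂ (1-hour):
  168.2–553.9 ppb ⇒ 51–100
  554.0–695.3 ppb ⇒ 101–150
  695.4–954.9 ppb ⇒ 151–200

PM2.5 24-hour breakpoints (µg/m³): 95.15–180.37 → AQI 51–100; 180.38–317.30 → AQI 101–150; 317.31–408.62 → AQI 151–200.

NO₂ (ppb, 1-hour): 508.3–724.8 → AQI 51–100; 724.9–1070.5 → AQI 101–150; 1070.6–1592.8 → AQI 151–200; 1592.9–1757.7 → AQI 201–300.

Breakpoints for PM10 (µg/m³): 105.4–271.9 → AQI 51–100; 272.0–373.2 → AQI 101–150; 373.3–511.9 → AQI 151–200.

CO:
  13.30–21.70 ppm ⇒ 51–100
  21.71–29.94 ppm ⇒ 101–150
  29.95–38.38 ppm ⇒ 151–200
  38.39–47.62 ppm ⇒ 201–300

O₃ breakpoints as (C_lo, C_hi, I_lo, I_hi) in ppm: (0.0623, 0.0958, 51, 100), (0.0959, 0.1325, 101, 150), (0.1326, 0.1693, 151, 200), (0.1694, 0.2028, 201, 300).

SO₂: 933.5 ∈ [695.4, 954.9] ↔ index [151, 200].
151 + (933.5−695.4)·(200−151)/(954.9−695.4) = 151 + 238.1·49/259.5 ≈ 195.96, so AQI = 196.
PM2.5: 335.04 lies in 317.31–408.62, so I_lo=151, I_hi=200, C_lo=317.31, C_hi=408.62.
(200−151)/(408.62−317.31) × (335.04−317.31) + 151 = 49/91.31 × 17.73 + 151 ≈ 160.51 → 161.
NO₂: row 508.3–724.8 (AQI 51–100). (100−51)·(616.4−508.3)/(724.8−508.3) + 51 = 49·108.1/216.5 + 51 ≈ 75.47 → 75.
PM10: 177.8 lies in 105.4–271.9, so I_lo=51, I_hi=100, C_lo=105.4, C_hi=271.9.
(100−51)/(271.9−105.4) × (177.8−105.4) + 51 = 49/166.5 × 72.4 + 51 ≈ 72.31 → 72.
CO 39.76: bracket 38.39–47.62 → index 201–300; slope 99/9.23, offset 1.37.
AQI = 201 + 99/9.23·1.37 ≈ 215.69 ⇒ 216.
O₃: 0.1238 lies in 0.0959–0.1325, so I_lo=101, I_hi=150, C_lo=0.0959, C_hi=0.1325.
(150−101)/(0.1325−0.0959) × (0.1238−0.0959) + 101 = 49/0.0366 × 0.0279 + 101 ≈ 138.35 → 138.
Sub-indices: SO₂→196, PM2.5→161, NO₂→75, PM10→72, CO→216, O₃→138. Overall AQI = max = 216; dominant pollutant is CO.
AQI 216: Very Unhealthy.

216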